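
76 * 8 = 608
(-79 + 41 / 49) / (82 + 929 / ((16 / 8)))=-7660 / 53557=-0.14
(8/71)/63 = 8/4473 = 0.00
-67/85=-0.79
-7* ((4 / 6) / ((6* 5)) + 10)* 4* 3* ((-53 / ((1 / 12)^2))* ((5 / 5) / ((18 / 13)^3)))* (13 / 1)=38230840648 / 1215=31465712.47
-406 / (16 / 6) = -609 / 4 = -152.25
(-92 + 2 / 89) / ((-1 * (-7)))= -8186 / 623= -13.14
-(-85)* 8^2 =5440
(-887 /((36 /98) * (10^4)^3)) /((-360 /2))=43463 /3240000000000000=0.00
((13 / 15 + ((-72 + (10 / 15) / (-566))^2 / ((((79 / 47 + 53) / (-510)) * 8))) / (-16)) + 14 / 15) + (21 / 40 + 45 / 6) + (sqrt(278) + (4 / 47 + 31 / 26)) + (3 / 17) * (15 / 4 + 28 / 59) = sqrt(278) + 9435516631992938491 / 24218618513681280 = 406.27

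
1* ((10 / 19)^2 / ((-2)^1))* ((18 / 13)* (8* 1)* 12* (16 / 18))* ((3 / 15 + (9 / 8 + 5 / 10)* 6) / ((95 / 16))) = -2445312 / 89167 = -27.42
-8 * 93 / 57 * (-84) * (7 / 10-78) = -8051568 / 95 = -84753.35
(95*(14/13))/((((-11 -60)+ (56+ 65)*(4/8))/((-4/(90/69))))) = 3496/117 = 29.88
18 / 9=2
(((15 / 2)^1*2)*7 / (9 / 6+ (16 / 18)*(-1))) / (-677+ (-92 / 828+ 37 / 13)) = -221130 / 867779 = -0.25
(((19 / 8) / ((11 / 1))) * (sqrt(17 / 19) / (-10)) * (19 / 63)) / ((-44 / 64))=19 * sqrt(323) / 38115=0.01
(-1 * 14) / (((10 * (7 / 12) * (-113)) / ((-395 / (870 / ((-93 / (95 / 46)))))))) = 0.43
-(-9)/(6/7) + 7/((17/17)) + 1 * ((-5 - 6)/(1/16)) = -317/2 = -158.50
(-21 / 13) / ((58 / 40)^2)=-8400 / 10933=-0.77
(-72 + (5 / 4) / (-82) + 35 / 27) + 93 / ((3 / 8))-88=790673 / 8856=89.28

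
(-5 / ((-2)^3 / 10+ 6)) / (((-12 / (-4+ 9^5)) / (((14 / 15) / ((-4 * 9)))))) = -2066575 / 16848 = -122.66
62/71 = 0.87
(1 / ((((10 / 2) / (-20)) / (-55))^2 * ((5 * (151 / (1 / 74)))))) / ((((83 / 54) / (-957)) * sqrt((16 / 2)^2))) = -31265190 / 463721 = -67.42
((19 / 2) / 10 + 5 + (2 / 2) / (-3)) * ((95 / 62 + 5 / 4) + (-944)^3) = -35153418746327 / 7440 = -4724921874.51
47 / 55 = 0.85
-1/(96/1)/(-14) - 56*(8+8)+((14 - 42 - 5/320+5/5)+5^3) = -268133/336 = -798.01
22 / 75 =0.29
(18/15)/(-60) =-1/50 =-0.02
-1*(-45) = 45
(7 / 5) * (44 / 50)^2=1.08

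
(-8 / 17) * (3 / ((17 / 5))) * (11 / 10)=-132 / 289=-0.46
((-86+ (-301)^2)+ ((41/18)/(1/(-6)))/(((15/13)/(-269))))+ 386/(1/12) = 4424992/45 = 98333.16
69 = 69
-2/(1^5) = -2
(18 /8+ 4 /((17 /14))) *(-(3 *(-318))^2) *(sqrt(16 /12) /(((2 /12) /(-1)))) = 343113732 *sqrt(3) /17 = 34958259.80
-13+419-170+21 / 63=709 / 3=236.33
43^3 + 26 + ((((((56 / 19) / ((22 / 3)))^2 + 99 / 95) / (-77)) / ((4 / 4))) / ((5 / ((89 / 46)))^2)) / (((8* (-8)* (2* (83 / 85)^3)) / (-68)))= 10356918848370320001903 / 130221656699539328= 79533.00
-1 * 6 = -6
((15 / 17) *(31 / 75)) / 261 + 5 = 110956 / 22185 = 5.00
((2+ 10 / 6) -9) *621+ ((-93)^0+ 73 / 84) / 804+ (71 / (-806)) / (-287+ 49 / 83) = -3312.00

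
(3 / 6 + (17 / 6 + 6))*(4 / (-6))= -56 / 9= -6.22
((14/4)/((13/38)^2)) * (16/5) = 80864/845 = 95.70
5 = 5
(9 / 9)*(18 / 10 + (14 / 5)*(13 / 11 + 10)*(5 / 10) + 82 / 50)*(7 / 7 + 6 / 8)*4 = 36757 / 275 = 133.66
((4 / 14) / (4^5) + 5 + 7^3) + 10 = 1283073 / 3584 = 358.00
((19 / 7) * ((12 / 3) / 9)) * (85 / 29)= 6460 / 1827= 3.54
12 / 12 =1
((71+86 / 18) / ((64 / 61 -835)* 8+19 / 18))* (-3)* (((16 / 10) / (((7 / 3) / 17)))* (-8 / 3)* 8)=-2172622848 / 256349275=-8.48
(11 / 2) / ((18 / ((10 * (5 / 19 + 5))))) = 2750 / 171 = 16.08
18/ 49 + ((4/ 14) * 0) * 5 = 18/ 49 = 0.37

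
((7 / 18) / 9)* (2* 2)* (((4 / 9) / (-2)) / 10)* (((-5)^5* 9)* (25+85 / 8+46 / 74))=46939375 / 11988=3915.53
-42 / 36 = -7 / 6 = -1.17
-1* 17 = -17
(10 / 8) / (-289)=-5 / 1156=-0.00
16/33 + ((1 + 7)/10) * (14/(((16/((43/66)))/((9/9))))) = 207/220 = 0.94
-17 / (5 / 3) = -51 / 5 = -10.20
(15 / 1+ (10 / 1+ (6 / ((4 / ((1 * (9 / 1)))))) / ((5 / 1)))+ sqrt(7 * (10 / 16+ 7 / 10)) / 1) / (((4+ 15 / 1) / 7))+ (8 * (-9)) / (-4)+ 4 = 7 * sqrt(3710) / 380+ 6119 / 190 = 33.33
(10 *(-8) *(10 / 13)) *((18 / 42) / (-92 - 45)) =2400 / 12467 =0.19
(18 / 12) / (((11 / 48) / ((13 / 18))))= 52 / 11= 4.73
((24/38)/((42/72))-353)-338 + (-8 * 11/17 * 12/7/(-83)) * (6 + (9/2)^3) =-127523233/187663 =-679.53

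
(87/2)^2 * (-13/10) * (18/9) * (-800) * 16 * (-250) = -15743520000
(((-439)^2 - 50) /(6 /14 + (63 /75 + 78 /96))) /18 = 269739400 /52443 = 5143.48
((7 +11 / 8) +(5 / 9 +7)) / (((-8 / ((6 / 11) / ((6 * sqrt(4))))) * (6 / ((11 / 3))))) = -1147 / 20736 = -0.06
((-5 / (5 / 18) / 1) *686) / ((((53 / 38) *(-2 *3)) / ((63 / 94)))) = 2463426 / 2491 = 988.93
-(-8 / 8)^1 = 1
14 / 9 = 1.56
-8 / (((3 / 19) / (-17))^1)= 2584 / 3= 861.33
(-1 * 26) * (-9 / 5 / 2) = 117 / 5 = 23.40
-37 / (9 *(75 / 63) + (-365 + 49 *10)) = -259 / 950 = -0.27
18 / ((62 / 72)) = 648 / 31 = 20.90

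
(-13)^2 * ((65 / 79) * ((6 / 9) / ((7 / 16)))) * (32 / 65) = 173056 / 1659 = 104.31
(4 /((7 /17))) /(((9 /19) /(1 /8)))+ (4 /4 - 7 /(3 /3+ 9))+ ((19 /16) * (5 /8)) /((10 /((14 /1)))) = 157351 /40320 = 3.90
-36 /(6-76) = 0.51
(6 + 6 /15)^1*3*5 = 96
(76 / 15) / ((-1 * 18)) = -38 / 135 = -0.28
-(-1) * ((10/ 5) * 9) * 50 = 900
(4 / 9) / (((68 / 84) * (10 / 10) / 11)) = 308 / 51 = 6.04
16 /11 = 1.45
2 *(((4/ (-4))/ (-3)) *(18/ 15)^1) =4/ 5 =0.80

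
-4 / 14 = -0.29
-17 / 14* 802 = -6817 / 7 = -973.86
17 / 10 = 1.70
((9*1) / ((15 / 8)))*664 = 15936 / 5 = 3187.20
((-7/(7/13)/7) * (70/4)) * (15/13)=-75/2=-37.50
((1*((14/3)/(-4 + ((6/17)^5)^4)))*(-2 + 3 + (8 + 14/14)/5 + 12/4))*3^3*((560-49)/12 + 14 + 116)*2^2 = -732281022155539674368753263377/5806044865333618446265510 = -126123.90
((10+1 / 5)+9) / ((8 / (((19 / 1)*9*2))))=4104 / 5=820.80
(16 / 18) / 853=8 / 7677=0.00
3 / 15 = 1 / 5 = 0.20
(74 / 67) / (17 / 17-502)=-74 / 33567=-0.00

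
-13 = -13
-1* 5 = -5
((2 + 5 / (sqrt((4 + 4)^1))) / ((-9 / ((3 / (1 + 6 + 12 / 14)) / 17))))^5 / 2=-204188243 / 11113332339760200000 -46202443*sqrt(2) / 3556266348723264000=-0.00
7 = 7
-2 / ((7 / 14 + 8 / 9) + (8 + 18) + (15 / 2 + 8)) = -9 / 193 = -0.05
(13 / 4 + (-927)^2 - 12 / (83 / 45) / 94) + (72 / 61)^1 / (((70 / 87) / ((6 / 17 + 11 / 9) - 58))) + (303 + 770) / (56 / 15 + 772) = 353904766894025099 / 411875986655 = 859250.79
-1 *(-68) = 68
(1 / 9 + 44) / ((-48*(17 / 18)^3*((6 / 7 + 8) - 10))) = 75033 / 78608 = 0.95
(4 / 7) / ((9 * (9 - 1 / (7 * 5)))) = 10 / 1413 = 0.01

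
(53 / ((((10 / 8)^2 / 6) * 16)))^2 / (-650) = -50562 / 203125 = -0.25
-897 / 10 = -89.70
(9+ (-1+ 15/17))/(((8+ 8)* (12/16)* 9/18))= 151/102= 1.48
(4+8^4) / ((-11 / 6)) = -24600 / 11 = -2236.36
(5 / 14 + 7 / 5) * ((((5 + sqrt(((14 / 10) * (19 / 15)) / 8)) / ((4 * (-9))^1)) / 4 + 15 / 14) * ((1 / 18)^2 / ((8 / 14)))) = 8569 / 870912 - 41 * sqrt(798) / 37324800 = 0.01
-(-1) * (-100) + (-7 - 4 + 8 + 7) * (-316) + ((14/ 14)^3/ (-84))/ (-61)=-6989135/ 5124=-1364.00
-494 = -494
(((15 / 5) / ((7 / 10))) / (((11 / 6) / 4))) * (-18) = -12960 / 77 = -168.31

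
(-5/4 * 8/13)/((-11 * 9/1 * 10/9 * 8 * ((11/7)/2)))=7/6292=0.00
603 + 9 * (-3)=576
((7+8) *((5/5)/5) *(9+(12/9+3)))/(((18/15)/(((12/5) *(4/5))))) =64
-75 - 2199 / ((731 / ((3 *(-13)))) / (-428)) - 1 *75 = -36815358 / 731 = -50363.01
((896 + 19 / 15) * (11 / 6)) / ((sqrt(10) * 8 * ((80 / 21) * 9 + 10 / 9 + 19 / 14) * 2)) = 94213 * sqrt(10) / 336800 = 0.88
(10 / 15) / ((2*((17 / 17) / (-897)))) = -299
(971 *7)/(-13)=-6797/13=-522.85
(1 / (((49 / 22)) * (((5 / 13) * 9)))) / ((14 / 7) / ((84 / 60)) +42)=143 / 47880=0.00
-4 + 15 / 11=-29 / 11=-2.64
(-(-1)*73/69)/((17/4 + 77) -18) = 292/17457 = 0.02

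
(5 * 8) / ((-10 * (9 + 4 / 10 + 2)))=-20 / 57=-0.35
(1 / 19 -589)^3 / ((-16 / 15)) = 2627190298125 / 13718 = 191514090.84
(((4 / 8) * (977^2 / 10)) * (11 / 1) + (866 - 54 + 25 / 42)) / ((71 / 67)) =496180.81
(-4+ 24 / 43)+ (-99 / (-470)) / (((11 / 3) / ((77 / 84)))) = -273983 / 80840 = -3.39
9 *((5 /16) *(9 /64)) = 0.40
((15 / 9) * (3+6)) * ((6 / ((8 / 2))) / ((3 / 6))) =45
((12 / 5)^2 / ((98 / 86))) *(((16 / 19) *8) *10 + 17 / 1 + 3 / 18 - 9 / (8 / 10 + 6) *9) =367.09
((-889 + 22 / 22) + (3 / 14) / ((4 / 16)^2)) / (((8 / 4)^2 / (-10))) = 15480 / 7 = 2211.43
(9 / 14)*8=36 / 7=5.14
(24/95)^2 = 576/9025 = 0.06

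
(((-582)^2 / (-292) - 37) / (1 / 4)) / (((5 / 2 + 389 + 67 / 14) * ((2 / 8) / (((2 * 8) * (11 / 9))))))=-861236992 / 911259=-945.11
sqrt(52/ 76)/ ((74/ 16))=8 *sqrt(247)/ 703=0.18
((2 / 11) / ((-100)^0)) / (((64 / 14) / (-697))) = -4879 / 176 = -27.72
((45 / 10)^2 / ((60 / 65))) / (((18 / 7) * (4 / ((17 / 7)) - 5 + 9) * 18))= 1547 / 18432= 0.08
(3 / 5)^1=3 / 5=0.60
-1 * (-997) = 997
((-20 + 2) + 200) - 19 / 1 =163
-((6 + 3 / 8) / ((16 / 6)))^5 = -83841135993 / 1073741824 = -78.08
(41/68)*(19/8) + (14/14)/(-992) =6033/4216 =1.43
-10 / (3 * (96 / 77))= -385 / 144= -2.67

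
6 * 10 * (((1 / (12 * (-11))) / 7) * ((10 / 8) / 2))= -25 / 616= -0.04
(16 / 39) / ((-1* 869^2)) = -16 / 29451279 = -0.00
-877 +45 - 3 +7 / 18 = -15023 / 18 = -834.61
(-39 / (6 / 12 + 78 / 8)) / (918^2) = -13 / 2879307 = -0.00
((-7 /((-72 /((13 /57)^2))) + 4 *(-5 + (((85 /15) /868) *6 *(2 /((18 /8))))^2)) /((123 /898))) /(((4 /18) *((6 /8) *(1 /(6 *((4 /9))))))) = -2335.10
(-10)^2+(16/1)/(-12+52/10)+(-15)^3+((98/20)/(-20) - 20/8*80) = -11823833/3400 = -3477.60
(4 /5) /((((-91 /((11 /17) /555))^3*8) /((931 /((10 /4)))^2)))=-6726874 /230656545520171875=-0.00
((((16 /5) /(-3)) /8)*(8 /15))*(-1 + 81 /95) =224 /21375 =0.01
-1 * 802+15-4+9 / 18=-790.50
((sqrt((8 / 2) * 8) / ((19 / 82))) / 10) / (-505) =-164 * sqrt(2) / 47975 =-0.00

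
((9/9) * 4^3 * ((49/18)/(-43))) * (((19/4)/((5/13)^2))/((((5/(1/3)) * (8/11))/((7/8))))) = -12115103/1161000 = -10.44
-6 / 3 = -2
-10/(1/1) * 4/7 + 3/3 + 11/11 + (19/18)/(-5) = -2473/630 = -3.93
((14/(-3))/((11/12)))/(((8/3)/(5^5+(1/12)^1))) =-262507/44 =-5966.07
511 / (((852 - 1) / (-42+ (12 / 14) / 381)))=-2725528 / 108077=-25.22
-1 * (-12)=12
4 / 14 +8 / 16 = 11 / 14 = 0.79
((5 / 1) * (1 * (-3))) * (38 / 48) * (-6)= 285 / 4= 71.25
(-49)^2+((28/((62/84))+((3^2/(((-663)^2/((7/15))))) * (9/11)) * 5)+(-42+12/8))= 2398.44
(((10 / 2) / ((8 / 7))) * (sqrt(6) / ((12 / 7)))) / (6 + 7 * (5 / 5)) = 245 * sqrt(6) / 1248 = 0.48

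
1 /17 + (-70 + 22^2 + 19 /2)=423.56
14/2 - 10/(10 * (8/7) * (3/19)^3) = -46501/216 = -215.28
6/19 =0.32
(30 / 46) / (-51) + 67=26192 / 391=66.99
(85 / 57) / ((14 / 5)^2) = 2125 / 11172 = 0.19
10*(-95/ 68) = -475/ 34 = -13.97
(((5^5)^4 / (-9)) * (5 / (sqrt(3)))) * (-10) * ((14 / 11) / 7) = 55616578110745.53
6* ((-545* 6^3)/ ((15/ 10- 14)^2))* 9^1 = -5085504/ 125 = -40684.03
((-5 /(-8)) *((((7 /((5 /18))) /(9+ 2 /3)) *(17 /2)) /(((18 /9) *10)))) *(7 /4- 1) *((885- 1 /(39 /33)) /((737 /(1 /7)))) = 7913619 /88911680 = 0.09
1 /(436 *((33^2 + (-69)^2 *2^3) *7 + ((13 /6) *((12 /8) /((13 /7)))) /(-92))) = 92 /11000274005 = 0.00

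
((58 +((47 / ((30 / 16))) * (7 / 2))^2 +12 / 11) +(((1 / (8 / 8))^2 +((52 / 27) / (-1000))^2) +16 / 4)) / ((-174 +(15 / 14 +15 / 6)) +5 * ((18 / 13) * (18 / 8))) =-353974603196669 / 7062483656250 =-50.12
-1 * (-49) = 49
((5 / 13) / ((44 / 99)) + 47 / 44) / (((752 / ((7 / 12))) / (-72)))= -11613 / 107536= -0.11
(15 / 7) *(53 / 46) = 795 / 322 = 2.47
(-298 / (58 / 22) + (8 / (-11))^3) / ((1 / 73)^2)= -23329647914 / 38599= -604410.68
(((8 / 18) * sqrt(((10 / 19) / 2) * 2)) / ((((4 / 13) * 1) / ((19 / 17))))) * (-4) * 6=-104 * sqrt(190) / 51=-28.11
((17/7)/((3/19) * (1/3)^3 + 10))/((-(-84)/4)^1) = 969/83839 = 0.01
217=217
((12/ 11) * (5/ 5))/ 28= 3/ 77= 0.04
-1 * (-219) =219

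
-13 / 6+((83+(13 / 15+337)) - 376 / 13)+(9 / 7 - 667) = -251103 / 910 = -275.94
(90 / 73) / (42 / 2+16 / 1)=90 / 2701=0.03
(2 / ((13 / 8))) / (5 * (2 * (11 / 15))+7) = 48 / 559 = 0.09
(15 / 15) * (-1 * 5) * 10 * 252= -12600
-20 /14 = -10 /7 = -1.43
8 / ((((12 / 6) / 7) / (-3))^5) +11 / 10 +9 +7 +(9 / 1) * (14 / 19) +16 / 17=-6595663729 / 6460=-1021000.58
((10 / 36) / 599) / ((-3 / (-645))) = 1075 / 10782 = 0.10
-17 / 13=-1.31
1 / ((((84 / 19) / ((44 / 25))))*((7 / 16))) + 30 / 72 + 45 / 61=1851061 / 896700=2.06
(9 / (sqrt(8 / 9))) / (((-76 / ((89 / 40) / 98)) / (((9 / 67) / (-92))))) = 21627*sqrt(2) / 7345515520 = 0.00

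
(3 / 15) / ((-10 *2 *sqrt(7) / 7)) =-0.03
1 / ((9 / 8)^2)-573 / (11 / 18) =-834730 / 891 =-936.85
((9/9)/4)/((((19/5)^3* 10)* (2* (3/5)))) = 125/329232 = 0.00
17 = 17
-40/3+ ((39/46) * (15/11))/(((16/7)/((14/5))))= -11.92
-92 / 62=-46 / 31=-1.48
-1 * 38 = -38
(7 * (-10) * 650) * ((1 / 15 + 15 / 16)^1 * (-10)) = 2741375 / 6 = 456895.83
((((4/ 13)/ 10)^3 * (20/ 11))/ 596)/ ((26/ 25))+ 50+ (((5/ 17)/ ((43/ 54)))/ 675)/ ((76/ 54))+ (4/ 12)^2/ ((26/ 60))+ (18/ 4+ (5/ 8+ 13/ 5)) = 4523725810793249/ 78019755819720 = 57.98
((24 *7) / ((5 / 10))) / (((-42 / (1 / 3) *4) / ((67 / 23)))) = -1.94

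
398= 398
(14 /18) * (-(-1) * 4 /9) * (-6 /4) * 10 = -140 /27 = -5.19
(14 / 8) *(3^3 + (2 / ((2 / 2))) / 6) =287 / 6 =47.83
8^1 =8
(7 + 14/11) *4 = 364/11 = 33.09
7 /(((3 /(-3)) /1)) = -7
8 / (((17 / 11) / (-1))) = -88 / 17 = -5.18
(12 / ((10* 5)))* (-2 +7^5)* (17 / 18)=57137 / 15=3809.13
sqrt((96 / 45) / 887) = 4*sqrt(26610) / 13305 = 0.05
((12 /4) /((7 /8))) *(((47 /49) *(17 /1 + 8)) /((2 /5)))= 70500 /343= 205.54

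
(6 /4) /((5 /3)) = 9 /10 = 0.90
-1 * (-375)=375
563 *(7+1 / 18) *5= 357505 / 18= 19861.39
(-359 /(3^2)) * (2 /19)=-718 /171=-4.20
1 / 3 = 0.33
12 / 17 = 0.71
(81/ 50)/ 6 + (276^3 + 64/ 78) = 81995850653/ 3900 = 21024577.09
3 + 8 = 11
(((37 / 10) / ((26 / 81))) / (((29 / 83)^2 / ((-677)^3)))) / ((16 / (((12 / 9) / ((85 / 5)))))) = -2135441502555363 / 14868880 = -143618181.23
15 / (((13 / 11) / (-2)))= -330 / 13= -25.38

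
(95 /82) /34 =0.03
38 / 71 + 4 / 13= 778 / 923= 0.84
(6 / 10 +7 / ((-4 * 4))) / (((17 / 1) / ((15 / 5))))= 39 / 1360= 0.03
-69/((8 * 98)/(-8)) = 69/98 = 0.70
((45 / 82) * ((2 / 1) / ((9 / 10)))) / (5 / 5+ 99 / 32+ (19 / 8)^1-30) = -1600 / 30873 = -0.05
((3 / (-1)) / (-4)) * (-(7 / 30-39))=1163 / 40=29.08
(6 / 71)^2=36 / 5041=0.01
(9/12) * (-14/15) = -7/10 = -0.70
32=32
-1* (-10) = 10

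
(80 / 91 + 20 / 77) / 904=285 / 226226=0.00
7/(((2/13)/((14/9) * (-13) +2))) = -7462/9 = -829.11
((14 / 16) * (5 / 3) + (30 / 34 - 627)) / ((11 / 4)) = -254861 / 1122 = -227.15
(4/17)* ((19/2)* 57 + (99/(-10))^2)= 63951/425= 150.47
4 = 4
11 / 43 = 0.26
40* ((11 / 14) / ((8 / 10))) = 39.29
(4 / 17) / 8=1 / 34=0.03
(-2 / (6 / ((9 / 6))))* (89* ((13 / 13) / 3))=-89 / 6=-14.83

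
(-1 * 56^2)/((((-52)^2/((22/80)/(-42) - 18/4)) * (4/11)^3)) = 70539007/648960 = 108.70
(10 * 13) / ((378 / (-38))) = -2470 / 189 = -13.07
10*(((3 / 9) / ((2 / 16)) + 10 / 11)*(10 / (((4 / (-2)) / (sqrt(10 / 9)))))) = -5900*sqrt(10) / 99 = -188.46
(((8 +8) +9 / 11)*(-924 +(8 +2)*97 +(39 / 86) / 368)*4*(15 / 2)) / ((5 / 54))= 21815867295 / 87032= 250664.90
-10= -10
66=66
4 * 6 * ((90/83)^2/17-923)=-2594092776/117113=-22150.34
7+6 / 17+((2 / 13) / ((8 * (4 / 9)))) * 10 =13765 / 1768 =7.79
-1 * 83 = -83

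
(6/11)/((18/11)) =1/3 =0.33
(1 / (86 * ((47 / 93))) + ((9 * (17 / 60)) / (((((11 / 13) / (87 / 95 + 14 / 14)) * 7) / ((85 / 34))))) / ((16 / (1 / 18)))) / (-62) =-24465853 / 50281186560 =-0.00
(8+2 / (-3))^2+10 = 574 / 9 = 63.78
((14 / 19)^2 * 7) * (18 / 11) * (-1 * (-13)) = 321048 / 3971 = 80.85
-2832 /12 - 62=-298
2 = 2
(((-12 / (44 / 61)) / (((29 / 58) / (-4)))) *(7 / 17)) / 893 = 10248 / 166991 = 0.06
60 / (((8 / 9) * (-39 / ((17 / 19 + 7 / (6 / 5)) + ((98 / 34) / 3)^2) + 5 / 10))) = -14.68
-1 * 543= -543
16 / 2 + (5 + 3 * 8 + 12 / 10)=191 / 5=38.20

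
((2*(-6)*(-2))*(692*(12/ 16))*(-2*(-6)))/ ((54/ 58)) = 160544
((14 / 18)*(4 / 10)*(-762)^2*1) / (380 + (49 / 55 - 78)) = 9935464 / 16659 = 596.40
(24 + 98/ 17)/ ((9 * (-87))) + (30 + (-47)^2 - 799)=19167334/ 13311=1439.96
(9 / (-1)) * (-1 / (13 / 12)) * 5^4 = 67500 / 13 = 5192.31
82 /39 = 2.10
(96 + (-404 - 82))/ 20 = -19.50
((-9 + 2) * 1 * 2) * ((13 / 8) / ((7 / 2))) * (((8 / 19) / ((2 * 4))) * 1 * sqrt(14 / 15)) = -13 * sqrt(210) / 570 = -0.33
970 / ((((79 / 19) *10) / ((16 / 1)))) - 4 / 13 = 383028 / 1027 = 372.96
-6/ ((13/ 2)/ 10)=-120/ 13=-9.23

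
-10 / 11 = -0.91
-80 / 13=-6.15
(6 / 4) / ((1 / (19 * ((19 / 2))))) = 1083 / 4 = 270.75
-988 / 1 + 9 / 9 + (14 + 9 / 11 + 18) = -10496 / 11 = -954.18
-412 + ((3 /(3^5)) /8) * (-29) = -267005 /648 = -412.04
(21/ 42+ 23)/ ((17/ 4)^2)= 376/ 289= 1.30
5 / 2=2.50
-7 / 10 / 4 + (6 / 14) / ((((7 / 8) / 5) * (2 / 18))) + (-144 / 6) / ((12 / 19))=-31623 / 1960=-16.13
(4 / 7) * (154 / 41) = 88 / 41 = 2.15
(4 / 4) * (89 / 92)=89 / 92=0.97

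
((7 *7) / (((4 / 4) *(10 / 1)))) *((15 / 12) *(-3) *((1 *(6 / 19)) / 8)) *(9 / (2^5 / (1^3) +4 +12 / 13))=-17199 / 97280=-0.18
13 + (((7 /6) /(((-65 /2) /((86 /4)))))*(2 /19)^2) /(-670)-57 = -44.00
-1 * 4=-4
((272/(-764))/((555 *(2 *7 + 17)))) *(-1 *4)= 272/3286155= 0.00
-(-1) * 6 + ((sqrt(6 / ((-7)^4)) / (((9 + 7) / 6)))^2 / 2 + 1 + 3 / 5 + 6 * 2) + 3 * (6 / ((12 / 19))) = 36956327 / 768320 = 48.10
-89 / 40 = -2.22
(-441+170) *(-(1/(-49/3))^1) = -813/49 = -16.59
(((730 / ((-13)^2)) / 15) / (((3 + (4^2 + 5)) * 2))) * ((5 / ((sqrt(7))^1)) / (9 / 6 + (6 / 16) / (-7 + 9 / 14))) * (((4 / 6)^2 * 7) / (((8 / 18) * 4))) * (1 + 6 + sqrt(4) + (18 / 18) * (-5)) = 32485 * sqrt(7) / 1560546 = 0.06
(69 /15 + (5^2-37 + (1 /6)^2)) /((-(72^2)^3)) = 1327 /25076532510720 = 0.00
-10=-10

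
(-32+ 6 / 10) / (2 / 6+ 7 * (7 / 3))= -471 / 250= -1.88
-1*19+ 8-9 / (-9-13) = -233 / 22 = -10.59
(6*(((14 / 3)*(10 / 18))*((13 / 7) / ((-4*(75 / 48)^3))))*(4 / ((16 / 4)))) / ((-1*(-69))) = -53248 / 1940625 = -0.03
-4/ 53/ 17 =-4/ 901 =-0.00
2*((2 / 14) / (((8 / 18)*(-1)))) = -9 / 14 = -0.64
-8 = -8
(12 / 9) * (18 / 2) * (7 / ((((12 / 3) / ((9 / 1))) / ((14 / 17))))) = 2646 / 17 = 155.65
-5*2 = -10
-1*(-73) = 73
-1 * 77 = -77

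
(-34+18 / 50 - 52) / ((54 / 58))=-62089 / 675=-91.98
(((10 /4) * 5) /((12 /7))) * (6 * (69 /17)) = 12075 /68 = 177.57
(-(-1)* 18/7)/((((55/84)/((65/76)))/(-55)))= -3510/19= -184.74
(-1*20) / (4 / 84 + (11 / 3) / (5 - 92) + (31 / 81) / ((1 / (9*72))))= -18270 / 226553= -0.08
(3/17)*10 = 30/17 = 1.76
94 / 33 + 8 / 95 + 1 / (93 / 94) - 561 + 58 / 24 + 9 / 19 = -215426569 / 388740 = -554.17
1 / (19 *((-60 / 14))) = -7 / 570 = -0.01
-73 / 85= -0.86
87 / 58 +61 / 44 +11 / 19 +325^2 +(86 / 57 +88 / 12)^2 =1679044399 / 15884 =105706.65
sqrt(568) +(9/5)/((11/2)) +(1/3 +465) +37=2*sqrt(142) +82939/165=526.49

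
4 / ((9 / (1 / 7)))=4 / 63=0.06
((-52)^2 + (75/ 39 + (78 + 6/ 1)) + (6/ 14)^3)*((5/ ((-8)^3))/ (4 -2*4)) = 6.81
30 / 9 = 10 / 3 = 3.33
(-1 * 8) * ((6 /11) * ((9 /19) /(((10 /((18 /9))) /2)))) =-864 /1045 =-0.83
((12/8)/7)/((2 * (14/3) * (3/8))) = 0.06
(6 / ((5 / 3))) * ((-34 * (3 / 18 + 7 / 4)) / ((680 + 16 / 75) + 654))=-17595 / 100066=-0.18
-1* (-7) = 7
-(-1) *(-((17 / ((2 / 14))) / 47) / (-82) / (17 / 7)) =49 / 3854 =0.01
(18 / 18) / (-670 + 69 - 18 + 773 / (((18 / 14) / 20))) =0.00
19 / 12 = 1.58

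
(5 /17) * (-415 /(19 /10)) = -20750 /323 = -64.24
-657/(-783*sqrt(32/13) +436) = 930969/4286900 +514431*sqrt(26)/4286900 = 0.83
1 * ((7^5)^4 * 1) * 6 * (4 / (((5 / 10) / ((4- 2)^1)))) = 7660057564570752096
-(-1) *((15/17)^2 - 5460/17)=-92595/289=-320.40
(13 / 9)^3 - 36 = -24047 / 729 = -32.99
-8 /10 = -0.80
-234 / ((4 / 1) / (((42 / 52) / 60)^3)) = -3087 / 21632000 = -0.00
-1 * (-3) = 3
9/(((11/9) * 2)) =81/22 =3.68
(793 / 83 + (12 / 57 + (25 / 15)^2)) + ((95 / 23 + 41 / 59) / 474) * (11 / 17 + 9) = 326965681432 / 25866047043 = 12.64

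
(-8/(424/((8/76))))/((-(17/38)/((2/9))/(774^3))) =412164288/901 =457452.04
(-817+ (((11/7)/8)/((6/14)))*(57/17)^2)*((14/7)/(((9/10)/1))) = -9384955/5202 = -1804.11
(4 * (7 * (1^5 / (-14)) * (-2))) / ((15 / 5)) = 1.33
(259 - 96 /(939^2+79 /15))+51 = 2050012850 /6612947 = 310.00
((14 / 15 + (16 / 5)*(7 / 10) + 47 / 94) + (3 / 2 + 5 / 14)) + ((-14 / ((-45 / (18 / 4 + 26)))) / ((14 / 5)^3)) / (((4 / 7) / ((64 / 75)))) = 58363 / 9450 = 6.18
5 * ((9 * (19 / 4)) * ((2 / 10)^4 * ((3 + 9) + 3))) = 513 / 100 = 5.13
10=10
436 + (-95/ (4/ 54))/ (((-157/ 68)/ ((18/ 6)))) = 330082/ 157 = 2102.43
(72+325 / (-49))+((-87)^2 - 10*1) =373594 / 49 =7624.37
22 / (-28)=-11 / 14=-0.79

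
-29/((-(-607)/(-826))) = 23954/607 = 39.46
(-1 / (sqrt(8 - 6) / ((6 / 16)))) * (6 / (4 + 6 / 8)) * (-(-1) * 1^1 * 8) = -36 * sqrt(2) / 19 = -2.68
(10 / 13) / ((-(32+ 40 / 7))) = -35 / 1716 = -0.02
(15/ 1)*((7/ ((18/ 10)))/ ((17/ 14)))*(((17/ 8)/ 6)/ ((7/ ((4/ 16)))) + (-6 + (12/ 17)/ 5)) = -23375345/ 83232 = -280.85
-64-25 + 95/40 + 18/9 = -677/8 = -84.62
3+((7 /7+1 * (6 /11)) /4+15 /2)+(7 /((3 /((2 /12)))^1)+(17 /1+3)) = 12385 /396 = 31.28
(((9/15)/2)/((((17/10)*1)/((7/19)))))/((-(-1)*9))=7/969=0.01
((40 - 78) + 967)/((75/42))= 13006/25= 520.24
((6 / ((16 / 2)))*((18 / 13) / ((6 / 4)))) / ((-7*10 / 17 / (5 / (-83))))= 153 / 15106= 0.01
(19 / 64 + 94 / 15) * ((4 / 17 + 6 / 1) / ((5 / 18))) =1001859 / 6800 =147.33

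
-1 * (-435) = 435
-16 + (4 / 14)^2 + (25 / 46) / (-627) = -22497985 / 1413258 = -15.92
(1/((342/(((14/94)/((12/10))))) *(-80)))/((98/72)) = -1/300048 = -0.00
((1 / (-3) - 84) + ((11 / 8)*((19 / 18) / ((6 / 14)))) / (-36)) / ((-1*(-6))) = -1313015 / 93312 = -14.07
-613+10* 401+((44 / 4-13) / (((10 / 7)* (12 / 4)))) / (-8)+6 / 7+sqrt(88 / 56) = sqrt(77) / 7+2854249 / 840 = 3399.17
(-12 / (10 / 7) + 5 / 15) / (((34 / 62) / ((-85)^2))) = -106278.33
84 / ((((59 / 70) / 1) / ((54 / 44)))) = 79380 / 649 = 122.31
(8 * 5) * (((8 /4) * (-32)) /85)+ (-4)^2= -240 /17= -14.12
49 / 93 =0.53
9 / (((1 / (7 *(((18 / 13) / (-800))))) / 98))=-27783 / 2600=-10.69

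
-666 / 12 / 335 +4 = 3.83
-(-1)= 1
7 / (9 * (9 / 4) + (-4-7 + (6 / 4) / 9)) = 84 / 113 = 0.74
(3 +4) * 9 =63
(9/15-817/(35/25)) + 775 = 6721/35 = 192.03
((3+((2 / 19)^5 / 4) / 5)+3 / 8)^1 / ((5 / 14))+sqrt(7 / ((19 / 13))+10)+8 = sqrt(5339) / 19+4320793203 / 247609900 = 21.30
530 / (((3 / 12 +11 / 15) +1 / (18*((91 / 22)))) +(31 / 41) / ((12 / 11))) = 44492175 / 141859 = 313.64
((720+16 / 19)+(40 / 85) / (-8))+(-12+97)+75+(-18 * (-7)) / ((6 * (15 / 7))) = 1438292 / 1615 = 890.58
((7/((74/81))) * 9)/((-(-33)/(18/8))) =15309/3256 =4.70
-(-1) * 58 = 58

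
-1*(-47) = 47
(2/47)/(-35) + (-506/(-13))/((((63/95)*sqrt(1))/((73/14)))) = 412318787/1347255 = 306.04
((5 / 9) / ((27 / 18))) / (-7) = -10 / 189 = -0.05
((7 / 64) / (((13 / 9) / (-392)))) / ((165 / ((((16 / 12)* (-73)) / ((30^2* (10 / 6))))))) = 25039 / 2145000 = 0.01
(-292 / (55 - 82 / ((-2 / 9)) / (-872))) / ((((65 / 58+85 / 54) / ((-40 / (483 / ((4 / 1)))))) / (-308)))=-46785632256 / 230959123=-202.57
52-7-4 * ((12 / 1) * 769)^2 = -340623891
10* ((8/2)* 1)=40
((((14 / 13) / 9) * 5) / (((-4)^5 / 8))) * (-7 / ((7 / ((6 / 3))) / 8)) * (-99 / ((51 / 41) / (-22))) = 173635 / 1326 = 130.95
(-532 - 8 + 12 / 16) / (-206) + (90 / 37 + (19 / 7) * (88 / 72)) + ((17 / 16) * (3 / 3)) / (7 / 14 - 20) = 8.31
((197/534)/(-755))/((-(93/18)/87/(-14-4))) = -308502/2083045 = -0.15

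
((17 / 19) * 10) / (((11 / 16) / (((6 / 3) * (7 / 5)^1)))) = 7616 / 209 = 36.44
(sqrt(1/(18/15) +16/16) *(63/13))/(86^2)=0.00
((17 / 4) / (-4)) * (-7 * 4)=119 / 4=29.75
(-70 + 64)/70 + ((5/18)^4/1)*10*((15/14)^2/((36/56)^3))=12763333/74401740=0.17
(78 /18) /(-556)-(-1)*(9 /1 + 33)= 70043 /1668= 41.99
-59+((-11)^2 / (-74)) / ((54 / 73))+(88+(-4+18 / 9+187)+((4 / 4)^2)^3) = 850307 / 3996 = 212.79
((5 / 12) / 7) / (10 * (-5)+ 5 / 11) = -11 / 9156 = -0.00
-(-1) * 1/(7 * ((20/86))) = 43/70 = 0.61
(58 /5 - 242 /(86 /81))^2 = 2163273121 /46225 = 46798.77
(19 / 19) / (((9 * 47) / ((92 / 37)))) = 92 / 15651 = 0.01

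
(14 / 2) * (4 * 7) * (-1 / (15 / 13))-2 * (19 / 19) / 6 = -170.20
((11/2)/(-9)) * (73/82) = -803/1476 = -0.54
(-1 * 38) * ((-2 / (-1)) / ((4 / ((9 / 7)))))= -171 / 7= -24.43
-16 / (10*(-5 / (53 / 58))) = 212 / 725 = 0.29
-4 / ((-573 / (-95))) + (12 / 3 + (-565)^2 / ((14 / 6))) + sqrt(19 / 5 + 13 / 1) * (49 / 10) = 49 * sqrt(105) / 25 + 548761159 / 4011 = 136834.14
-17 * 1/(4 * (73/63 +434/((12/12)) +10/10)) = -1071/109912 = -0.01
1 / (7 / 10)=10 / 7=1.43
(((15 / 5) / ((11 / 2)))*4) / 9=8 / 33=0.24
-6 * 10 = -60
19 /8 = 2.38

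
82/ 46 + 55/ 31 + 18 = 15370/ 713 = 21.56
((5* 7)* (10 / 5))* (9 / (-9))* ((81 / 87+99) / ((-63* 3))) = 3220 / 87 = 37.01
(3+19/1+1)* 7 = 161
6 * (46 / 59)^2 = 12696 / 3481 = 3.65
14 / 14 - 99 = -98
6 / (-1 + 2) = 6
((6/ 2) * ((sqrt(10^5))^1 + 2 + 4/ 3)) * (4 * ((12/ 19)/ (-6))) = -2400 * sqrt(10)/ 19 - 80/ 19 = -403.66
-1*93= -93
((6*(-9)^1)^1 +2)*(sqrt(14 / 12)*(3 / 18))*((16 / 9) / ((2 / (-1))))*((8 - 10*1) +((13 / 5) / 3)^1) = -1768*sqrt(42) / 1215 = -9.43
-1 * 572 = -572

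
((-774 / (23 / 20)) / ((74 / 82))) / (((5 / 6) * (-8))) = 95202 / 851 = 111.87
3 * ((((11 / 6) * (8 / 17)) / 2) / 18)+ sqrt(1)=164 / 153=1.07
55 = 55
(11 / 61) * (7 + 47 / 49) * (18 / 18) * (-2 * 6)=-51480 / 2989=-17.22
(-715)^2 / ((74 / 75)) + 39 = 38344761 / 74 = 518172.45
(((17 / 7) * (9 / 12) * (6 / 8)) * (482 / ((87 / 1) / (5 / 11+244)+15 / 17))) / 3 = 187286161 / 1056608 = 177.25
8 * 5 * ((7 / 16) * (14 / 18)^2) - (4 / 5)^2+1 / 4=82591 / 8100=10.20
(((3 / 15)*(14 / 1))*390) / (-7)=-156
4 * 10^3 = 4000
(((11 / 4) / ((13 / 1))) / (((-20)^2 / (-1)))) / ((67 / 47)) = -517 / 1393600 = -0.00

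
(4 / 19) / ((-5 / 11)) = -44 / 95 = -0.46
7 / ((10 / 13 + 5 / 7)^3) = 5274997 / 2460375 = 2.14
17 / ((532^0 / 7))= 119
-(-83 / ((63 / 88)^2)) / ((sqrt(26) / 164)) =52705664 * sqrt(26) / 51597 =5208.58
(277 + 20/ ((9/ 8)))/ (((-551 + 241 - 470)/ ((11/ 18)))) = -29183/ 126360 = -0.23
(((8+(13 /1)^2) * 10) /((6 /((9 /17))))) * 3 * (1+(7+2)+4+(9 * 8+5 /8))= 40586.36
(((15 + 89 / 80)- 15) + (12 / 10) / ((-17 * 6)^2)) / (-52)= -77171 / 3606720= -0.02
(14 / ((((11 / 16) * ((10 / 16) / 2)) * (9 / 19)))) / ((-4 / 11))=-17024 / 45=-378.31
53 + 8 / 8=54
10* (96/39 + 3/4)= 32.12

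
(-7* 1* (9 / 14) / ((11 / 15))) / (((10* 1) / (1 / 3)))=-9 / 44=-0.20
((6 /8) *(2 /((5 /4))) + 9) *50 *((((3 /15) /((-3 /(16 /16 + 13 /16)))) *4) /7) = -493 /14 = -35.21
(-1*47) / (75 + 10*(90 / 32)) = -376 / 825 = -0.46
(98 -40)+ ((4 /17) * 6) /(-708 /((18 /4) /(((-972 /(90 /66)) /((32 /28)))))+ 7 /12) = 5805335758 /100091971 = 58.00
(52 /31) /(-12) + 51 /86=3625 /7998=0.45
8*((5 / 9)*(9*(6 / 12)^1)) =20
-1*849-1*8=-857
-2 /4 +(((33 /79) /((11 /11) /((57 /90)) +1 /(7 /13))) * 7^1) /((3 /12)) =209681 /72206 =2.90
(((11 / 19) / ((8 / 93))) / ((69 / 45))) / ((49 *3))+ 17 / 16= 374251 / 342608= 1.09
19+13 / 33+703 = 722.39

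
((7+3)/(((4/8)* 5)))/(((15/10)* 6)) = 4/9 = 0.44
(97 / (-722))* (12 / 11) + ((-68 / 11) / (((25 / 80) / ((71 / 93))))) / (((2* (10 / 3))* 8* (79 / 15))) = -9740952 / 48624895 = -0.20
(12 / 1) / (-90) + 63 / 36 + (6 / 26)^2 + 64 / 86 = 1052599 / 436020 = 2.41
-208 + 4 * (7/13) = -2676/13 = -205.85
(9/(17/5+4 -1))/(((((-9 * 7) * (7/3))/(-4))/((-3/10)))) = -9/784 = -0.01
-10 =-10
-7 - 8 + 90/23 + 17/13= -2924/299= -9.78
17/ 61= 0.28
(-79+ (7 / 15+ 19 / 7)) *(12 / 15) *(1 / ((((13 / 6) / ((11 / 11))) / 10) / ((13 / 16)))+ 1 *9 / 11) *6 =-3200322 / 1925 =-1662.50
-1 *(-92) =92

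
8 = 8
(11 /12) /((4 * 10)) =11 /480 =0.02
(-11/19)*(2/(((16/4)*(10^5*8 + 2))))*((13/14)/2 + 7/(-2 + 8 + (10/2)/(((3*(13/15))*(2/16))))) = -33891/118317095792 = -0.00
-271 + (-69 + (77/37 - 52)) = -14427/37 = -389.92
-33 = -33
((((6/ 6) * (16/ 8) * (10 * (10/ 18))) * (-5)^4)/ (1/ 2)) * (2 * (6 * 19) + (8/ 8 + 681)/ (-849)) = 24111250000/ 7641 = 3155509.75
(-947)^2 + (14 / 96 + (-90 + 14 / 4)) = 896722.65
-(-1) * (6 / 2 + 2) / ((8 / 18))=45 / 4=11.25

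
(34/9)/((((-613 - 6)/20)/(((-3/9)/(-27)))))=-0.00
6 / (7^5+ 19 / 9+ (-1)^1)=54 / 151273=0.00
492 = 492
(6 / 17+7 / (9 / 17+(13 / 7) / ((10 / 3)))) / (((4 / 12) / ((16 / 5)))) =2389888 / 36635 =65.24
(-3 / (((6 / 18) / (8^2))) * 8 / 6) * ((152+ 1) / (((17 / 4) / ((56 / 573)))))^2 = -346816512 / 36481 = -9506.77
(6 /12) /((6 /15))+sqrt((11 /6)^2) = 37 /12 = 3.08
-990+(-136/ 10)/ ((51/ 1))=-14854/ 15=-990.27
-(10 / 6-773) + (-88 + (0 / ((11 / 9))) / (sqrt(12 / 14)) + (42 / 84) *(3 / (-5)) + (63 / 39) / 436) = 58071809 / 85020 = 683.04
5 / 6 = 0.83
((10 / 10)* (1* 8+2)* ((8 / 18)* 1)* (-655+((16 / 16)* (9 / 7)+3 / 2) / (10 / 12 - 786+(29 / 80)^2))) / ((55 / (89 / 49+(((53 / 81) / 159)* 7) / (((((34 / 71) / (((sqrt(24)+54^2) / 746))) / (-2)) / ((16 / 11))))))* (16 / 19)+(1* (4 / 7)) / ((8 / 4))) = -4240944975155320261162896747628700 / 60005989141229846307481805772963+193891099484939247146687500800* sqrt(6) / 6667332126803316256386867308107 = -70.60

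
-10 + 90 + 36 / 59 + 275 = 20981 / 59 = 355.61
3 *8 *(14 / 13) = 336 / 13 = 25.85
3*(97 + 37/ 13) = 3894/ 13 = 299.54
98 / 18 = 49 / 9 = 5.44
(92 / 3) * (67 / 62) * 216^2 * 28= 1342075392 / 31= 43292754.58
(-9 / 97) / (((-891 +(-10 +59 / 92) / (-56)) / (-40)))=-88320 / 21199447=-0.00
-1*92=-92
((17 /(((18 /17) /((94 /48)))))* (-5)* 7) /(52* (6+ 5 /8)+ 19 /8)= -95081 /29970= -3.17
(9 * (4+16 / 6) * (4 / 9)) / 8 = 10 / 3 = 3.33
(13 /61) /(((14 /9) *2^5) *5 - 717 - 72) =-117 /296521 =-0.00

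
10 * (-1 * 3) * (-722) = 21660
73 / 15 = 4.87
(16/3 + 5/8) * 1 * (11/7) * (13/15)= 20449/2520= 8.11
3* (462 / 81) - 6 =100 / 9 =11.11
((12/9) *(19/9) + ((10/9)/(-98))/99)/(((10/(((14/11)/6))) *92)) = 122887/189355320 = 0.00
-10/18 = -5/9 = -0.56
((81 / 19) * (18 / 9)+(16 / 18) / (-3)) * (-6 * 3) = -8444 / 57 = -148.14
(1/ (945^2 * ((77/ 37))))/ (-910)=-37/ 62574261750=-0.00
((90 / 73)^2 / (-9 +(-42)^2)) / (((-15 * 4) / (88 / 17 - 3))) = -0.00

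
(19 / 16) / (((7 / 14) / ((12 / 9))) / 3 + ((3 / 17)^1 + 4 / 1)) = 323 / 1170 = 0.28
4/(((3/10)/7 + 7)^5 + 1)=6722800000/29124579185693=0.00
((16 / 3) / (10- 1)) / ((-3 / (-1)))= 16 / 81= 0.20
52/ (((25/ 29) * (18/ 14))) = 10556/ 225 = 46.92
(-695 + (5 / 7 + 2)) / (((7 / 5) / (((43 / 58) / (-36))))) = 520945 / 51156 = 10.18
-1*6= -6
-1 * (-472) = 472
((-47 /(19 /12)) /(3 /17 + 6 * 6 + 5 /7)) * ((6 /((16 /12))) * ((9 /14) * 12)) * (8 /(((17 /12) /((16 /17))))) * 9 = -947303424 /708985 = -1336.14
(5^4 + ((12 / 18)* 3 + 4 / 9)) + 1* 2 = 5665 / 9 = 629.44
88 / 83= 1.06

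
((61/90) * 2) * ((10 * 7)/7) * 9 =122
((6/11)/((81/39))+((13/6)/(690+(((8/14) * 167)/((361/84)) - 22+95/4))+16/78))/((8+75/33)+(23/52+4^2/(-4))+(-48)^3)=-2498636384/586913236097697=-0.00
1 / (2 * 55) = 1 / 110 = 0.01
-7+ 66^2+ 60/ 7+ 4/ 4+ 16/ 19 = 579802/ 133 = 4359.41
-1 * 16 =-16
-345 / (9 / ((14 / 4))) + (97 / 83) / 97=-134.15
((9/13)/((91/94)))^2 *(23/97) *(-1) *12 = -197537616/135750433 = -1.46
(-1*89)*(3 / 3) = -89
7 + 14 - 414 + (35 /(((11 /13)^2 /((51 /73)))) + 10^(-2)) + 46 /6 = -930568801 /2649900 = -351.17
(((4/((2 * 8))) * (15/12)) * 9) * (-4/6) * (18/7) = -135/28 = -4.82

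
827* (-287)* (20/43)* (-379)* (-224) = -9372084048.37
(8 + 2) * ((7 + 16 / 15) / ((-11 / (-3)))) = 22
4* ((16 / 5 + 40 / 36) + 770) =3097.24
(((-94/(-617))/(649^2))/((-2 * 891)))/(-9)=47/2083985875323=0.00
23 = 23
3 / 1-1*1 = 2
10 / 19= 0.53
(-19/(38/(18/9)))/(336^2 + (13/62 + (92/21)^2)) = -27342/3087332933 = -0.00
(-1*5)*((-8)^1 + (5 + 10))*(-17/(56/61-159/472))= 17131240/16733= 1023.80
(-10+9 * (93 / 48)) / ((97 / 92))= 2737 / 388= 7.05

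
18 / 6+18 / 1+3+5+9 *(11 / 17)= 592 / 17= 34.82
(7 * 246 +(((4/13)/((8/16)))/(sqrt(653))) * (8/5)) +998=64 * sqrt(653)/42445 +2720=2720.04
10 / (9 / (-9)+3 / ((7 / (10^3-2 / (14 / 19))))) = 245 / 10447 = 0.02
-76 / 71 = -1.07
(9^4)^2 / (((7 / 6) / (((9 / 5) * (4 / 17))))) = 9298091736 / 595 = 15627044.93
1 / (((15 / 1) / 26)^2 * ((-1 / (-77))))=52052 / 225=231.34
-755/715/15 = -151/2145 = -0.07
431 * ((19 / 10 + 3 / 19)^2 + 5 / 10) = 73671261 / 36100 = 2040.76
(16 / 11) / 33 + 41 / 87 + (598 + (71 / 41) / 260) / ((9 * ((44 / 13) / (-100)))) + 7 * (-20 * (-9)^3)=172810888765 / 1726428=100097.36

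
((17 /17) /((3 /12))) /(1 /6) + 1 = 25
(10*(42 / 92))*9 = 945 / 23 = 41.09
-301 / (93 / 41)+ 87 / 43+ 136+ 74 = 317218 / 3999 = 79.32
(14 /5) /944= 7 /2360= 0.00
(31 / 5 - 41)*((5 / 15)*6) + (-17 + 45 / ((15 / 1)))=-83.60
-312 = -312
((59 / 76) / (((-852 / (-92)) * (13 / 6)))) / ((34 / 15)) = 20355 / 1192516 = 0.02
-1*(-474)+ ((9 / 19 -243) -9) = 4227 / 19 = 222.47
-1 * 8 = -8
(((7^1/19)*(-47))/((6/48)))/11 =-2632/209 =-12.59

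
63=63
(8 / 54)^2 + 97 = 70729 / 729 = 97.02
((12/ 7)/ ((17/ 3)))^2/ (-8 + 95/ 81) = -104976/ 7831033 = -0.01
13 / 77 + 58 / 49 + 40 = 22289 / 539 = 41.35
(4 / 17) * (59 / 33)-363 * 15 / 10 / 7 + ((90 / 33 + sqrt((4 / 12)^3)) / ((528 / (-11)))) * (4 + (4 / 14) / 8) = -9750815 / 125664-113 * sqrt(3) / 12096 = -77.61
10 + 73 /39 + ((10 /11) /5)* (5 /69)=11.88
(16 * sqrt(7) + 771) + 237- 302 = 748.33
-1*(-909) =909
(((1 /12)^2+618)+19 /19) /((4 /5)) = 445685 /576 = 773.76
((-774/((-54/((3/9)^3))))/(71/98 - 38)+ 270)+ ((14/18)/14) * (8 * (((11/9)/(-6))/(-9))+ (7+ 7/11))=23764574656/87880221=270.42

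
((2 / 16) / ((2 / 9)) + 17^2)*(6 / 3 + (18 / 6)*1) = 23165 / 16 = 1447.81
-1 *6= -6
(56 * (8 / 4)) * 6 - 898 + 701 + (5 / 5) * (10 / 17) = 8085 / 17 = 475.59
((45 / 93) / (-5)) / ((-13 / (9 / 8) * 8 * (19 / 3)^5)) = 6561 / 63863545408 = 0.00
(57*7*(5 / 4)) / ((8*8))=1995 / 256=7.79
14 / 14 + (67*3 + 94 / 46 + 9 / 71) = 333410 / 1633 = 204.17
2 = 2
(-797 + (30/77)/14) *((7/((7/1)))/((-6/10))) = 1328.29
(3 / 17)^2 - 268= -77443 / 289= -267.97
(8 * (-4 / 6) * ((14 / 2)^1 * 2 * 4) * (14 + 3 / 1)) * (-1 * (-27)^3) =-99937152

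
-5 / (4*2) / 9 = -5 / 72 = -0.07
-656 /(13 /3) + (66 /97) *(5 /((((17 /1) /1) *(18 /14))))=-9725686 /64311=-151.23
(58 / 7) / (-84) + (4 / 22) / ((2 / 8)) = 0.63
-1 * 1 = -1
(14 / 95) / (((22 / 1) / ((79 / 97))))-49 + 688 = 64772788 / 101365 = 639.01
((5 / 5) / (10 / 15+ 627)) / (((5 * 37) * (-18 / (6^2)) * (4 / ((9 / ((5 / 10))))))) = -27 / 348355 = -0.00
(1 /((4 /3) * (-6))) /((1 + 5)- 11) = 1 /40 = 0.02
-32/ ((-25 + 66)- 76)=32/ 35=0.91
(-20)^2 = 400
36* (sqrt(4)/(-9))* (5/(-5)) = 8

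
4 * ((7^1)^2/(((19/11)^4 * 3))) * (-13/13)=-2869636/390963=-7.34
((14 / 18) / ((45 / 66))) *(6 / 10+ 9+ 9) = 4774 / 225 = 21.22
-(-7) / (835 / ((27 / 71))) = 189 / 59285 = 0.00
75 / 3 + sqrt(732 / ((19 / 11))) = 2 * sqrt(38247) / 19 + 25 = 45.59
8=8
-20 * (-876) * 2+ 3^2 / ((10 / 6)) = 175227 / 5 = 35045.40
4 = 4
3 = 3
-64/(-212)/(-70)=-8/1855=-0.00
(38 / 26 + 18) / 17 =253 / 221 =1.14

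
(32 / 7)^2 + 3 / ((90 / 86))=17467 / 735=23.76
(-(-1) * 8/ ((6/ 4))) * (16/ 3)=256/ 9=28.44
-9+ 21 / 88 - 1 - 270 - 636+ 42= -76891 / 88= -873.76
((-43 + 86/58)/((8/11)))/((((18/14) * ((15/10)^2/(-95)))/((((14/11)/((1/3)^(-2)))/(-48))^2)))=9808085/602772192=0.02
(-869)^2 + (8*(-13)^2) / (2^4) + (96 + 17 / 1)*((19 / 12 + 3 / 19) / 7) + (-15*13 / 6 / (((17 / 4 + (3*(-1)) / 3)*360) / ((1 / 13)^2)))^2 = 3718213823043385 / 4923002448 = 755273.61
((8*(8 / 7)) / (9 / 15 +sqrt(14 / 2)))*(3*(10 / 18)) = -800 / 581 +4000*sqrt(7) / 1743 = 4.69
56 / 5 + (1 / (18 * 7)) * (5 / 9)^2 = 571661 / 51030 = 11.20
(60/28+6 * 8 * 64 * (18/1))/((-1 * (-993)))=129029/2317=55.69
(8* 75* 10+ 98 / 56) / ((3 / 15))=120035 / 4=30008.75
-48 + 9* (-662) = -6006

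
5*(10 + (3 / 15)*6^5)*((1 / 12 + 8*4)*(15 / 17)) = 7532525 / 34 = 221544.85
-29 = -29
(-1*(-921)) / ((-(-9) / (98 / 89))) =30086 / 267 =112.68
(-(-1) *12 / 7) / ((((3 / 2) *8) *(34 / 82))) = 41 / 119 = 0.34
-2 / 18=-1 / 9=-0.11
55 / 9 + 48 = 54.11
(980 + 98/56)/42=187/8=23.38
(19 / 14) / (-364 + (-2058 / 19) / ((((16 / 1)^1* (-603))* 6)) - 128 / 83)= -144541512 / 38931603277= -0.00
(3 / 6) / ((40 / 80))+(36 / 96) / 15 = 41 / 40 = 1.02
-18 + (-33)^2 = 1071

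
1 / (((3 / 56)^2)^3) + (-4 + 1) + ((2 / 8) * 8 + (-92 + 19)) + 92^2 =30847095766 / 729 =42314260.31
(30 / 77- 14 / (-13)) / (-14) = -734 / 7007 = -0.10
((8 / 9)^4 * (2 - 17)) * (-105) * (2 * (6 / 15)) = 573440 / 729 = 786.61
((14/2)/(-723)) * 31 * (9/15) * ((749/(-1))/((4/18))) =1462797/2410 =606.97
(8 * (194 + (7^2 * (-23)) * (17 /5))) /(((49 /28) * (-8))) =72756 /35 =2078.74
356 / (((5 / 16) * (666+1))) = 5696 / 3335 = 1.71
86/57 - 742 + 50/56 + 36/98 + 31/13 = -107016625/145236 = -736.85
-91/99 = -0.92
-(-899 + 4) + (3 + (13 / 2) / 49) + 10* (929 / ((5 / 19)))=3547613 / 98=36200.13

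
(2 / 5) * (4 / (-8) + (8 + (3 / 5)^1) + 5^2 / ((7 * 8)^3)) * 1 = 7112573 / 2195200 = 3.24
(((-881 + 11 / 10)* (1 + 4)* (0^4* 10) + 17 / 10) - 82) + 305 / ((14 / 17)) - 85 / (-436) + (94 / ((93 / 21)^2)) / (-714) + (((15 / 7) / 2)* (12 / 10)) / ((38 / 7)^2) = 19594126464173 / 67498684365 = 290.29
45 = 45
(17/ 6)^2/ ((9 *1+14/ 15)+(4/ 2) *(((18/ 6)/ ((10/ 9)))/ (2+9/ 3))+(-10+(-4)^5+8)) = -7225/ 913488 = -0.01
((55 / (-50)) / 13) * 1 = -0.08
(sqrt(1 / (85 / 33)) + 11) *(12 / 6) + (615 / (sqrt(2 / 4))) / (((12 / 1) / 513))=2 *sqrt(2805) / 85 + 22 + 105165 *sqrt(2) / 4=37204.69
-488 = -488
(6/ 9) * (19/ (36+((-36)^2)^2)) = 19/ 2519478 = 0.00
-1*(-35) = 35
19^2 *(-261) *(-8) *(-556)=-419095008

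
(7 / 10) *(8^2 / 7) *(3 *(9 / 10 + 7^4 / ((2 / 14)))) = 8067792 / 25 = 322711.68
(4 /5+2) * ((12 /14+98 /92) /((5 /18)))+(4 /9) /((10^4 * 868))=8704130423 /449190000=19.38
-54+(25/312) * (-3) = -5641/104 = -54.24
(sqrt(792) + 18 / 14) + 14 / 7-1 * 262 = -1811 / 7 + 6 * sqrt(22) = -230.57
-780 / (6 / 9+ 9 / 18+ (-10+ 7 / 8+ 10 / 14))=131040 / 1217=107.67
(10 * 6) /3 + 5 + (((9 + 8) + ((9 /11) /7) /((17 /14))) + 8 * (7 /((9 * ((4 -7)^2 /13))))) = 773768 /15147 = 51.08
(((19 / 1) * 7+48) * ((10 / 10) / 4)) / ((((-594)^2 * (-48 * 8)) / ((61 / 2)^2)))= -673501 / 2167824384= -0.00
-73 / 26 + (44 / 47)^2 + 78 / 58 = -976783 / 1665586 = -0.59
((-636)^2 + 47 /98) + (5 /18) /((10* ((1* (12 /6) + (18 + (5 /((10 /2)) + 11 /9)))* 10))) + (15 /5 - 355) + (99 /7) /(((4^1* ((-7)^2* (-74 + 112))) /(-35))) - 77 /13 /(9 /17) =352168158589927 /871416000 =404133.23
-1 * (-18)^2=-324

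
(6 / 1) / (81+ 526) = 6 / 607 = 0.01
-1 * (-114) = 114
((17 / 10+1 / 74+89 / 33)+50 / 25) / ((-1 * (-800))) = 1223 / 152625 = 0.01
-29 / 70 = -0.41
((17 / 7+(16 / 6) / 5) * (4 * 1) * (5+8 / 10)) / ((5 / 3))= 36076 / 875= 41.23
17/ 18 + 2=53/ 18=2.94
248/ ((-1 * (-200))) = 31/ 25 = 1.24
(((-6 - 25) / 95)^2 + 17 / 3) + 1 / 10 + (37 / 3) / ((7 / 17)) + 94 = 49210367 / 379050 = 129.83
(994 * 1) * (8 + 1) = 8946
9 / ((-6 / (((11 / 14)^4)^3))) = -9415285130163 / 113387824750592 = -0.08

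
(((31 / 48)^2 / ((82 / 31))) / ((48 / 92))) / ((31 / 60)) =110515 / 188928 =0.58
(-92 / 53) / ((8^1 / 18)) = -3.91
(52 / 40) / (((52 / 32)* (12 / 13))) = 13 / 15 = 0.87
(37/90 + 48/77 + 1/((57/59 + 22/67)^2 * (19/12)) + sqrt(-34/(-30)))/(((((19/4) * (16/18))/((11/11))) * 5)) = 3 * sqrt(255)/950 + 695140286117/10397542901900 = 0.12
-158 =-158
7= 7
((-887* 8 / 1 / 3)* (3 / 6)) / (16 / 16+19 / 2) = -7096 / 63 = -112.63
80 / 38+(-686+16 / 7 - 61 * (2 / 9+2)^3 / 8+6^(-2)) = -296788291 / 387828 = -765.26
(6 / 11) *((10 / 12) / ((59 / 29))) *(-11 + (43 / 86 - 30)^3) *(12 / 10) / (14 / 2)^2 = -140.53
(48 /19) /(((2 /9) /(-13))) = -2808 /19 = -147.79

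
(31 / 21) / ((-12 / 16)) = -124 / 63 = -1.97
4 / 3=1.33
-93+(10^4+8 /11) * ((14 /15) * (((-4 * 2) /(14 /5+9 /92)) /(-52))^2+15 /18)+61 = 82530521600684 /9909709953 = 8328.25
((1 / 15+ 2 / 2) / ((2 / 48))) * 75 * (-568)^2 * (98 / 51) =20234977280 / 17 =1190292781.18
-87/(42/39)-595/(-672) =-53693/672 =-79.90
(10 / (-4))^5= -3125 / 32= -97.66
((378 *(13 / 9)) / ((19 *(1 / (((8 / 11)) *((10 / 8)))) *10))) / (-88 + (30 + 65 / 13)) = -546 / 11077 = -0.05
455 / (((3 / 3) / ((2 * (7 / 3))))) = 6370 / 3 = 2123.33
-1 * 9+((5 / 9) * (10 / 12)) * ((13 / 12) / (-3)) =-17821 / 1944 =-9.17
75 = 75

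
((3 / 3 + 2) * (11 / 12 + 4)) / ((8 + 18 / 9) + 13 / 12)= 177 / 133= 1.33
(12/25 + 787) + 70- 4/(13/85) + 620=471681/325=1451.33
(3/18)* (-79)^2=6241/6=1040.17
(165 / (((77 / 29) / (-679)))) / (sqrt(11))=-42195 * sqrt(11) / 11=-12722.27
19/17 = 1.12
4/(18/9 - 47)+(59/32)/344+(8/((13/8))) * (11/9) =12736753/2146560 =5.93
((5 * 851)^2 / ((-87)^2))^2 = 327791930250625 / 57289761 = 5721649.46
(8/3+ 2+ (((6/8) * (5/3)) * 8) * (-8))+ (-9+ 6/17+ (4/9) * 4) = -12577/153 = -82.20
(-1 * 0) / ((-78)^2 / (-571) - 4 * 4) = 0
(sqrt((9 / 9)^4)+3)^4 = 256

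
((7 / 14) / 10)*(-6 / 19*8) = -0.13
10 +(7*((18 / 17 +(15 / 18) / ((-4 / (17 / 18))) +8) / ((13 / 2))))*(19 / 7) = 1713937 / 47736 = 35.90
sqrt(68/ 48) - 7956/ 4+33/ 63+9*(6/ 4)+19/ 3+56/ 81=-2231657/ 1134+sqrt(51)/ 6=-1966.76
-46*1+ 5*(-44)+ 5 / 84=-22339 / 84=-265.94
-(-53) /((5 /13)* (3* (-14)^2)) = 689 /2940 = 0.23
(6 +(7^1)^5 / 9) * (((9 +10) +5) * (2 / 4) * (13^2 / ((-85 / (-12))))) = 45592144 / 85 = 536378.16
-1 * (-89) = 89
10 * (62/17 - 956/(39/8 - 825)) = 5367980/111537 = 48.13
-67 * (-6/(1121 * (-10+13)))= 134/1121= 0.12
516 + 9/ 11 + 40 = 6125/ 11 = 556.82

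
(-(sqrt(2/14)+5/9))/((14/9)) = -5/14- 9*sqrt(7)/98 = -0.60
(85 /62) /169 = 85 /10478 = 0.01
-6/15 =-0.40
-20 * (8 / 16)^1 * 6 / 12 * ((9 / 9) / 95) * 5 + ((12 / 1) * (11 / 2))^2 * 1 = 82759 / 19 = 4355.74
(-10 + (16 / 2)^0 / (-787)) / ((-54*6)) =7871 / 254988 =0.03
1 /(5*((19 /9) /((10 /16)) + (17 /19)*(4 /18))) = 171 /3058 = 0.06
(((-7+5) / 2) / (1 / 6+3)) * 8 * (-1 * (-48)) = -121.26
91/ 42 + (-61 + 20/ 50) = -1753/ 30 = -58.43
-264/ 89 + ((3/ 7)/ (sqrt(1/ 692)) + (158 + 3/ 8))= 6 * sqrt(173)/ 7 + 110651/ 712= 166.68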